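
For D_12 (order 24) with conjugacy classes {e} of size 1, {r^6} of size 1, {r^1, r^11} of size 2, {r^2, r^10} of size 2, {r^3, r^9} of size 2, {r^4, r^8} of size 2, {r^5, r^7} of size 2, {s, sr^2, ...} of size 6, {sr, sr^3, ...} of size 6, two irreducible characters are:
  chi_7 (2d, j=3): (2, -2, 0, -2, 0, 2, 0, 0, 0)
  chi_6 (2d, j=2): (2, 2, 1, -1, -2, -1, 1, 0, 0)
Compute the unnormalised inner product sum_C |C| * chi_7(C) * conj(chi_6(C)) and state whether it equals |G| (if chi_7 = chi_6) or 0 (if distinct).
Sum = 0; so <chi_7, chi_6> = 0 (distinct irreducibles are orthogonal).

Derivation: Compute term by term over conjugacy classes (|C| * chi_7(C) * conj(chi_6(C))):
  1*(2)*conj(2) + 1*(-2)*conj(2) + 2*(0)*conj(1) + 2*(-2)*conj(-1) + 2*(0)*conj(-2) + 2*(2)*conj(-1) + 2*(0)*conj(1) + 6*(0)*conj(0) + 6*(0)*conj(0)
  = (4) + (-4) + (0) + (4) + (0) + (-4) + (0) + (0) + (0)
  = 0.
Dividing by |G| = 24 gives 0/24 = 0, matching the row-orthogonality relation <chi_7, chi_6> = [chi_7 = chi_6].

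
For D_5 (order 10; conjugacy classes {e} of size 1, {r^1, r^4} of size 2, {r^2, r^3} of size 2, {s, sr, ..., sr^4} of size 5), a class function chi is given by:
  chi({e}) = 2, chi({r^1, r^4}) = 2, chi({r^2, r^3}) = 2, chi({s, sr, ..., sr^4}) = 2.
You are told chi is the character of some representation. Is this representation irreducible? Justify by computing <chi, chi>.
Not irreducible (reducible): <chi, chi> = 4 > 1.

Justification: <chi, chi> = (1/|G|) sum_C |C| * |chi(C)|^2 = (1/10)[1*|2|^2 + 2*|2|^2 + 2*|2|^2 + 5*|2|^2]
  = (1/10)[(4) + (8) + (8) + (20)] = 40/10 = 4.
A character is irreducible iff <chi, chi> = 1, so this representation is reducible.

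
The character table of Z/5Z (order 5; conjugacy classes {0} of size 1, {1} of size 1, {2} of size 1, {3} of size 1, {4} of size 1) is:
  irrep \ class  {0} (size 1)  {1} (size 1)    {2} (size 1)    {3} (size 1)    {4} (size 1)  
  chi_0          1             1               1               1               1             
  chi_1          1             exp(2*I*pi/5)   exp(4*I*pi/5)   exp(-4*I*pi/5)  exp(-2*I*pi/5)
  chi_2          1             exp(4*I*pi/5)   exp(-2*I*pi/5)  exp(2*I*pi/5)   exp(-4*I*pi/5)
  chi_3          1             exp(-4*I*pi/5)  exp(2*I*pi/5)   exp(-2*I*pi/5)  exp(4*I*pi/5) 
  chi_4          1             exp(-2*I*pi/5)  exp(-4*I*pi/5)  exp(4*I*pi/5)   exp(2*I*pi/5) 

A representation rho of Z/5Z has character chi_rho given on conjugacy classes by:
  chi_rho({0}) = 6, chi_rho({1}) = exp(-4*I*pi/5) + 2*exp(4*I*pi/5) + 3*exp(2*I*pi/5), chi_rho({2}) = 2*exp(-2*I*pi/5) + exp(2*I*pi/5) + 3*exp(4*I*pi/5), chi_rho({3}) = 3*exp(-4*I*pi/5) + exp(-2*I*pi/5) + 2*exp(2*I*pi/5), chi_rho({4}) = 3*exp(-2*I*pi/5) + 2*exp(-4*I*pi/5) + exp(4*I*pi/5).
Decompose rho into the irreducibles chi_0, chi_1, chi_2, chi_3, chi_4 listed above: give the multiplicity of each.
Multiplicities: chi_0: 0, chi_1: 3, chi_2: 2, chi_3: 1, chi_4: 0.

Explanation: Use <chi_rho, chi> = (1/|G|) sum_C |C| * chi_rho(C) * conj(chi(C)) with |G| = 5 for each irreducible chi in the table:
  <chi_rho, chi_0> = (1/5)[1*(6)*conj(1) + 1*(exp(-4*I*pi/5) + 2*exp(4*I*pi/5) + 3*exp(2*I*pi/5))*conj(1) + 1*(2*exp(-2*I*pi/5) + exp(2*I*pi/5) + 3*exp(4*I*pi/5))*conj(1) + 1*(3*exp(-4*I*pi/5) + exp(-2*I*pi/5) + 2*exp(2*I*pi/5))*conj(1) + 1*(3*exp(-2*I*pi/5) + 2*exp(-4*I*pi/5) + exp(4*I*pi/5))*conj(1)]
      = (1/5)[(6) + (exp(-4*I*pi/5) + 2*exp(4*I*pi/5) + 3*exp(2*I*pi/5)) + (2*exp(-2*I*pi/5) + exp(2*I*pi/5) + 3*exp(4*I*pi/5)) + (3*exp(-4*I*pi/5) + exp(-2*I*pi/5) + 2*exp(2*I*pi/5)) + (3*exp(-2*I*pi/5) + 2*exp(-4*I*pi/5) + exp(4*I*pi/5))] = 0/5 = 0
  <chi_rho, chi_1> = (1/5)[1*(6)*conj(1) + 1*(exp(-4*I*pi/5) + 2*exp(4*I*pi/5) + 3*exp(2*I*pi/5))*conj(exp(2*I*pi/5)) + 1*(2*exp(-2*I*pi/5) + exp(2*I*pi/5) + 3*exp(4*I*pi/5))*conj(exp(4*I*pi/5)) + 1*(3*exp(-4*I*pi/5) + exp(-2*I*pi/5) + 2*exp(2*I*pi/5))*conj(exp(-4*I*pi/5)) + 1*(3*exp(-2*I*pi/5) + 2*exp(-4*I*pi/5) + exp(4*I*pi/5))*conj(exp(-2*I*pi/5))]
      = (1/5)[(6) + (3 + exp(4*I*pi/5) + 2*exp(2*I*pi/5)) + (3 + exp(-2*I*pi/5) + 2*exp(4*I*pi/5)) + (3 + 2*exp(-4*I*pi/5) + exp(2*I*pi/5)) + (3 + 2*exp(-2*I*pi/5) + exp(-4*I*pi/5))] = 15/5 = 3
  <chi_rho, chi_2> = (1/5)[1*(6)*conj(1) + 1*(exp(-4*I*pi/5) + 2*exp(4*I*pi/5) + 3*exp(2*I*pi/5))*conj(exp(4*I*pi/5)) + 1*(2*exp(-2*I*pi/5) + exp(2*I*pi/5) + 3*exp(4*I*pi/5))*conj(exp(-2*I*pi/5)) + 1*(3*exp(-4*I*pi/5) + exp(-2*I*pi/5) + 2*exp(2*I*pi/5))*conj(exp(2*I*pi/5)) + 1*(3*exp(-2*I*pi/5) + 2*exp(-4*I*pi/5) + exp(4*I*pi/5))*conj(exp(-4*I*pi/5))]
      = (1/5)[(6) + (2 + 3*exp(-2*I*pi/5) + exp(2*I*pi/5)) + (2 + 3*exp(-4*I*pi/5) + exp(4*I*pi/5)) + (2 + exp(-4*I*pi/5) + 3*exp(4*I*pi/5)) + (2 + exp(-2*I*pi/5) + 3*exp(2*I*pi/5))] = 10/5 = 2
  <chi_rho, chi_3> = (1/5)[1*(6)*conj(1) + 1*(exp(-4*I*pi/5) + 2*exp(4*I*pi/5) + 3*exp(2*I*pi/5))*conj(exp(-4*I*pi/5)) + 1*(2*exp(-2*I*pi/5) + exp(2*I*pi/5) + 3*exp(4*I*pi/5))*conj(exp(2*I*pi/5)) + 1*(3*exp(-4*I*pi/5) + exp(-2*I*pi/5) + 2*exp(2*I*pi/5))*conj(exp(-2*I*pi/5)) + 1*(3*exp(-2*I*pi/5) + 2*exp(-4*I*pi/5) + exp(4*I*pi/5))*conj(exp(4*I*pi/5))]
      = (1/5)[(6) + (1 + 2*exp(-2*I*pi/5) + 3*exp(-4*I*pi/5)) + (1 + 2*exp(-4*I*pi/5) + 3*exp(2*I*pi/5)) + (1 + 3*exp(-2*I*pi/5) + 2*exp(4*I*pi/5)) + (1 + 3*exp(4*I*pi/5) + 2*exp(2*I*pi/5))] = 5/5 = 1
  <chi_rho, chi_4> = (1/5)[1*(6)*conj(1) + 1*(exp(-4*I*pi/5) + 2*exp(4*I*pi/5) + 3*exp(2*I*pi/5))*conj(exp(-2*I*pi/5)) + 1*(2*exp(-2*I*pi/5) + exp(2*I*pi/5) + 3*exp(4*I*pi/5))*conj(exp(-4*I*pi/5)) + 1*(3*exp(-4*I*pi/5) + exp(-2*I*pi/5) + 2*exp(2*I*pi/5))*conj(exp(4*I*pi/5)) + 1*(3*exp(-2*I*pi/5) + 2*exp(-4*I*pi/5) + exp(4*I*pi/5))*conj(exp(2*I*pi/5))]
      = (1/5)[(6) + (2*exp(-4*I*pi/5) + exp(-2*I*pi/5) + 3*exp(4*I*pi/5)) + (3*exp(-2*I*pi/5) + exp(-4*I*pi/5) + 2*exp(2*I*pi/5)) + (2*exp(-2*I*pi/5) + exp(4*I*pi/5) + 3*exp(2*I*pi/5)) + (3*exp(-4*I*pi/5) + exp(2*I*pi/5) + 2*exp(4*I*pi/5))] = 0/5 = 0
(Exp terms are combined using exp(i*s)*conj(exp(i*t)) = exp(i*(s-t)), and sums of them are collapsed using the identity that for every m > 1 the m distinct m-th roots of unity sum to 0, e.g. 1 + exp(2*I*pi/3) + exp(-2*I*pi/3) = 0.)
Dimension check: dim(rho) = sum (mult * dim) = 0*1 + 3*1 + 2*1 + 1*1 + 0*1 = 6 = chi_rho(e) = 6.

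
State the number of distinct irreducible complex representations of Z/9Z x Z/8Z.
72

Working: The number of irreducible complex representations of a finite group equals its number of conjugacy classes. Z/9Z x Z/8Z is abelian of order 72, so every element is its own conjugacy class: 72 classes, so Z/9Z x Z/8Z (order 72) has exactly 72 irreducible complex representations.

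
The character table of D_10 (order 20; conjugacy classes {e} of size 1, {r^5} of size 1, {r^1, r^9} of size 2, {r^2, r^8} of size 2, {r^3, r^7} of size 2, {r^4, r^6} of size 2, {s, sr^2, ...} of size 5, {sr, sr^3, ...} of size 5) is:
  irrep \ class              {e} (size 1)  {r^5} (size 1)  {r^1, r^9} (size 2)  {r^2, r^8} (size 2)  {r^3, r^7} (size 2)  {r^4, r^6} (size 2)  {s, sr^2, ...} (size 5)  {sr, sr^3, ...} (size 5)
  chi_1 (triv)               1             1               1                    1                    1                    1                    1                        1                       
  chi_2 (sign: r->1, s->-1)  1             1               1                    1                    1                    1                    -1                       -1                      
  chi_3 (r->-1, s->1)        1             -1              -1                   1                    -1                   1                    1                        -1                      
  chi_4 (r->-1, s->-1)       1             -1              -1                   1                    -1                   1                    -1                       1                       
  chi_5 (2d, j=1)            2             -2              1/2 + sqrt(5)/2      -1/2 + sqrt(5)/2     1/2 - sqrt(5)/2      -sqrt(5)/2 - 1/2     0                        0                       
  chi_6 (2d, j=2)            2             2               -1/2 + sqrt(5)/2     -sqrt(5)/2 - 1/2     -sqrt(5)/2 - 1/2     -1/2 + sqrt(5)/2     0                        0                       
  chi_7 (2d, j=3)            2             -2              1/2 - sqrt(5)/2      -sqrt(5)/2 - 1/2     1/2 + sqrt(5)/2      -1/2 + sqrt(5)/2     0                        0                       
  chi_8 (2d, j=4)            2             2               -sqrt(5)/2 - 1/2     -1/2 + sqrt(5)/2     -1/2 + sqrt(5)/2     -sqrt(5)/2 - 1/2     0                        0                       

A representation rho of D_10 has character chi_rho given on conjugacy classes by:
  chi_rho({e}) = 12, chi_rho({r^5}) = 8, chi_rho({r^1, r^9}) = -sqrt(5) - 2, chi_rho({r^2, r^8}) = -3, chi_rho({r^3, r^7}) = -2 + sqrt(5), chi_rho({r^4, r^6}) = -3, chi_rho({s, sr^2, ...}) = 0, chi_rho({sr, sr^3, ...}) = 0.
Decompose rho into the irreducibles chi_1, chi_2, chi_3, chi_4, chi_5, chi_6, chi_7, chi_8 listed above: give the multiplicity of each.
Multiplicities: chi_1: 0, chi_2: 0, chi_3: 0, chi_4: 0, chi_5: 0, chi_6: 2, chi_7: 1, chi_8: 3.

Use <chi_rho, chi> = (1/|G|) sum_C |C| * chi_rho(C) * conj(chi(C)) with |G| = 20 for each irreducible chi in the table:
  <chi_rho, chi_1> = (1/20)[1*(12)*conj(1) + 1*(8)*conj(1) + 2*(-sqrt(5) - 2)*conj(1) + 2*(-3)*conj(1) + 2*(-2 + sqrt(5))*conj(1) + 2*(-3)*conj(1) + 5*(0)*conj(1) + 5*(0)*conj(1)]
      = (1/20)[(12) + (8) + (-2*sqrt(5) - 4) + (-6) + (-4 + 2*sqrt(5)) + (-6) + (0) + (0)] = 0/20 = 0
  <chi_rho, chi_2> = (1/20)[1*(12)*conj(1) + 1*(8)*conj(1) + 2*(-sqrt(5) - 2)*conj(1) + 2*(-3)*conj(1) + 2*(-2 + sqrt(5))*conj(1) + 2*(-3)*conj(1) + 5*(0)*conj(-1) + 5*(0)*conj(-1)]
      = (1/20)[(12) + (8) + (-2*sqrt(5) - 4) + (-6) + (-4 + 2*sqrt(5)) + (-6) + (0) + (0)] = 0/20 = 0
  <chi_rho, chi_3> = (1/20)[1*(12)*conj(1) + 1*(8)*conj(-1) + 2*(-sqrt(5) - 2)*conj(-1) + 2*(-3)*conj(1) + 2*(-2 + sqrt(5))*conj(-1) + 2*(-3)*conj(1) + 5*(0)*conj(1) + 5*(0)*conj(-1)]
      = (1/20)[(12) + (-8) + (4 + 2*sqrt(5)) + (-6) + (4 - 2*sqrt(5)) + (-6) + (0) + (0)] = 0/20 = 0
  <chi_rho, chi_4> = (1/20)[1*(12)*conj(1) + 1*(8)*conj(-1) + 2*(-sqrt(5) - 2)*conj(-1) + 2*(-3)*conj(1) + 2*(-2 + sqrt(5))*conj(-1) + 2*(-3)*conj(1) + 5*(0)*conj(-1) + 5*(0)*conj(1)]
      = (1/20)[(12) + (-8) + (4 + 2*sqrt(5)) + (-6) + (4 - 2*sqrt(5)) + (-6) + (0) + (0)] = 0/20 = 0
  <chi_rho, chi_5> = (1/20)[1*(12)*conj(2) + 1*(8)*conj(-2) + 2*(-sqrt(5) - 2)*conj(1/2 + sqrt(5)/2) + 2*(-3)*conj(-1/2 + sqrt(5)/2) + 2*(-2 + sqrt(5))*conj(1/2 - sqrt(5)/2) + 2*(-3)*conj(-sqrt(5)/2 - 1/2) + 5*(0)*conj(0) + 5*(0)*conj(0)]
      = (1/20)[(24) + (-16) + (-7 - 3*sqrt(5)) + (3 - 3*sqrt(5)) + (-7 + 3*sqrt(5)) + (3 + 3*sqrt(5)) + (0) + (0)] = 0/20 = 0
  <chi_rho, chi_6> = (1/20)[1*(12)*conj(2) + 1*(8)*conj(2) + 2*(-sqrt(5) - 2)*conj(-1/2 + sqrt(5)/2) + 2*(-3)*conj(-sqrt(5)/2 - 1/2) + 2*(-2 + sqrt(5))*conj(-sqrt(5)/2 - 1/2) + 2*(-3)*conj(-1/2 + sqrt(5)/2) + 5*(0)*conj(0) + 5*(0)*conj(0)]
      = (1/20)[(24) + (16) + (-3 - sqrt(5)) + (3 + 3*sqrt(5)) + (-3 + sqrt(5)) + (3 - 3*sqrt(5)) + (0) + (0)] = 40/20 = 2
  <chi_rho, chi_7> = (1/20)[1*(12)*conj(2) + 1*(8)*conj(-2) + 2*(-sqrt(5) - 2)*conj(1/2 - sqrt(5)/2) + 2*(-3)*conj(-sqrt(5)/2 - 1/2) + 2*(-2 + sqrt(5))*conj(1/2 + sqrt(5)/2) + 2*(-3)*conj(-1/2 + sqrt(5)/2) + 5*(0)*conj(0) + 5*(0)*conj(0)]
      = (1/20)[(24) + (-16) + (sqrt(5) + 3) + (3 + 3*sqrt(5)) + (3 - sqrt(5)) + (3 - 3*sqrt(5)) + (0) + (0)] = 20/20 = 1
  <chi_rho, chi_8> = (1/20)[1*(12)*conj(2) + 1*(8)*conj(2) + 2*(-sqrt(5) - 2)*conj(-sqrt(5)/2 - 1/2) + 2*(-3)*conj(-1/2 + sqrt(5)/2) + 2*(-2 + sqrt(5))*conj(-1/2 + sqrt(5)/2) + 2*(-3)*conj(-sqrt(5)/2 - 1/2) + 5*(0)*conj(0) + 5*(0)*conj(0)]
      = (1/20)[(24) + (16) + (3*sqrt(5) + 7) + (3 - 3*sqrt(5)) + (7 - 3*sqrt(5)) + (3 + 3*sqrt(5)) + (0) + (0)] = 60/20 = 3
Dimension check: dim(rho) = sum (mult * dim) = 0*1 + 0*1 + 0*1 + 0*1 + 0*2 + 2*2 + 1*2 + 3*2 = 12 = chi_rho(e) = 12.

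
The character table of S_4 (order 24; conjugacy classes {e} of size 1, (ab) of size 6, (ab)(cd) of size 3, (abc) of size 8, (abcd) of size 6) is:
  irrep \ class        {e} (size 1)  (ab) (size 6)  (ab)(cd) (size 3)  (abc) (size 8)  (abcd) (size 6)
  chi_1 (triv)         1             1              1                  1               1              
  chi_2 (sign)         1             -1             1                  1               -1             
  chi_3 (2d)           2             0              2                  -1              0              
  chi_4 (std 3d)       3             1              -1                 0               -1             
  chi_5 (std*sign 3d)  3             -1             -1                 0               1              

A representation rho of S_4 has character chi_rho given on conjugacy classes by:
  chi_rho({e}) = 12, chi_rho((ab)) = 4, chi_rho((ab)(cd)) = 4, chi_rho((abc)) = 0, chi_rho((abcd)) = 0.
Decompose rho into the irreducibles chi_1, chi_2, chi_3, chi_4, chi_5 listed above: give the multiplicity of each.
Multiplicities: chi_1: 2, chi_2: 0, chi_3: 2, chi_4: 2, chi_5: 0.

Justification: Use <chi_rho, chi> = (1/|G|) sum_C |C| * chi_rho(C) * conj(chi(C)) with |G| = 24 for each irreducible chi in the table:
  <chi_rho, chi_1> = (1/24)[1*(12)*conj(1) + 6*(4)*conj(1) + 3*(4)*conj(1) + 8*(0)*conj(1) + 6*(0)*conj(1)]
      = (1/24)[(12) + (24) + (12) + (0) + (0)] = 48/24 = 2
  <chi_rho, chi_2> = (1/24)[1*(12)*conj(1) + 6*(4)*conj(-1) + 3*(4)*conj(1) + 8*(0)*conj(1) + 6*(0)*conj(-1)]
      = (1/24)[(12) + (-24) + (12) + (0) + (0)] = 0/24 = 0
  <chi_rho, chi_3> = (1/24)[1*(12)*conj(2) + 6*(4)*conj(0) + 3*(4)*conj(2) + 8*(0)*conj(-1) + 6*(0)*conj(0)]
      = (1/24)[(24) + (0) + (24) + (0) + (0)] = 48/24 = 2
  <chi_rho, chi_4> = (1/24)[1*(12)*conj(3) + 6*(4)*conj(1) + 3*(4)*conj(-1) + 8*(0)*conj(0) + 6*(0)*conj(-1)]
      = (1/24)[(36) + (24) + (-12) + (0) + (0)] = 48/24 = 2
  <chi_rho, chi_5> = (1/24)[1*(12)*conj(3) + 6*(4)*conj(-1) + 3*(4)*conj(-1) + 8*(0)*conj(0) + 6*(0)*conj(1)]
      = (1/24)[(36) + (-24) + (-12) + (0) + (0)] = 0/24 = 0
Dimension check: dim(rho) = sum (mult * dim) = 2*1 + 0*1 + 2*2 + 2*3 + 0*3 = 12 = chi_rho(e) = 12.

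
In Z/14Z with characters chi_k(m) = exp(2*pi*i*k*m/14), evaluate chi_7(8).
chi_7(8) = zeta_14^56 = 1

Derivation: chi_7(8) = zeta_14^(7*8) = zeta_14^56. Since zeta_14^14 = 1, this equals zeta_14^0 = exp(2*pi*i*0/14) = 1.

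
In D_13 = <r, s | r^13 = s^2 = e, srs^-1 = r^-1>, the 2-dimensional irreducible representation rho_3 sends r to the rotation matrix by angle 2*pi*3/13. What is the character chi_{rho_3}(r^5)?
chi_{rho_3}(r^5) = 2*cos(2*pi*3*5/13) = 2*cos(30*pi/13)

rho_3(r^5) is rotation by angle 2*pi*3*5/13, whose trace is 2*cos(2*pi*3*5/13) = 2*cos(30*pi/13).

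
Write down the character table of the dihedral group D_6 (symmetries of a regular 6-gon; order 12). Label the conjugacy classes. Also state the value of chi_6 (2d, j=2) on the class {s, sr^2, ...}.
Conjugacy classes: {e} of size 1, {r^3} of size 1, {r^1, r^5} of size 2, {r^2, r^4} of size 2, {s, sr^2, ...} of size 3, {sr, sr^3, ...} of size 3.
Character table:
  irrep \ class              {e} (size 1)  {r^3} (size 1)  {r^1, r^5} (size 2)  {r^2, r^4} (size 2)  {s, sr^2, ...} (size 3)  {sr, sr^3, ...} (size 3)
  chi_1 (triv)               1             1               1                    1                    1                        1                       
  chi_2 (sign: r->1, s->-1)  1             1               1                    1                    -1                       -1                      
  chi_3 (r->-1, s->1)        1             -1              -1                   1                    1                        -1                      
  chi_4 (r->-1, s->-1)       1             -1              -1                   1                    -1                       1                       
  chi_5 (2d, j=1)            2             -2              1                    -1                   0                        0                       
  chi_6 (2d, j=2)            2             2               -1                   -1                   0                        0                       

Spot check: chi_6 (2d, j=2) on {s, sr^2, ...} = 0.

Why: D_6 has order 2*6 = 12 with 6 conjugacy classes, hence 6 irreducibles. Sum of squared dims 1 + 1 + 1 + 1 + 4 + 4 = 12 = |G|. Linear characters come from the abelianisation; the 2-dimensional irreps have character r^k -> 2*cos(2*pi*j*k/6), reflections -> 0.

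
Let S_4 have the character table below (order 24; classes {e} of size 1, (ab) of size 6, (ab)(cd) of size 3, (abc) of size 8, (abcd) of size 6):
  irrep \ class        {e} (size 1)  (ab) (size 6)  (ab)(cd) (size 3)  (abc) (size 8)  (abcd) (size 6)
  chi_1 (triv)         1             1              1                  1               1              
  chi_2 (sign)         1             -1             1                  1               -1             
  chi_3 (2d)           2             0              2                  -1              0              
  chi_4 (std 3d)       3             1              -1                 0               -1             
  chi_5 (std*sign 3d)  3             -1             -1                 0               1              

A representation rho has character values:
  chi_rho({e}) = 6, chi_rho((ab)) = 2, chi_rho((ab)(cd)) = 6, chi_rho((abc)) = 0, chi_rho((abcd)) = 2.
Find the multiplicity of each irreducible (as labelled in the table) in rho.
Multiplicities: chi_1: 2, chi_2: 0, chi_3: 2, chi_4: 0, chi_5: 0.

Explanation: Use <chi_rho, chi> = (1/|G|) sum_C |C| * chi_rho(C) * conj(chi(C)) with |G| = 24 for each irreducible chi in the table:
  <chi_rho, chi_1> = (1/24)[1*(6)*conj(1) + 6*(2)*conj(1) + 3*(6)*conj(1) + 8*(0)*conj(1) + 6*(2)*conj(1)]
      = (1/24)[(6) + (12) + (18) + (0) + (12)] = 48/24 = 2
  <chi_rho, chi_2> = (1/24)[1*(6)*conj(1) + 6*(2)*conj(-1) + 3*(6)*conj(1) + 8*(0)*conj(1) + 6*(2)*conj(-1)]
      = (1/24)[(6) + (-12) + (18) + (0) + (-12)] = 0/24 = 0
  <chi_rho, chi_3> = (1/24)[1*(6)*conj(2) + 6*(2)*conj(0) + 3*(6)*conj(2) + 8*(0)*conj(-1) + 6*(2)*conj(0)]
      = (1/24)[(12) + (0) + (36) + (0) + (0)] = 48/24 = 2
  <chi_rho, chi_4> = (1/24)[1*(6)*conj(3) + 6*(2)*conj(1) + 3*(6)*conj(-1) + 8*(0)*conj(0) + 6*(2)*conj(-1)]
      = (1/24)[(18) + (12) + (-18) + (0) + (-12)] = 0/24 = 0
  <chi_rho, chi_5> = (1/24)[1*(6)*conj(3) + 6*(2)*conj(-1) + 3*(6)*conj(-1) + 8*(0)*conj(0) + 6*(2)*conj(1)]
      = (1/24)[(18) + (-12) + (-18) + (0) + (12)] = 0/24 = 0
Dimension check: dim(rho) = sum (mult * dim) = 2*1 + 0*1 + 2*2 + 0*3 + 0*3 = 6 = chi_rho(e) = 6.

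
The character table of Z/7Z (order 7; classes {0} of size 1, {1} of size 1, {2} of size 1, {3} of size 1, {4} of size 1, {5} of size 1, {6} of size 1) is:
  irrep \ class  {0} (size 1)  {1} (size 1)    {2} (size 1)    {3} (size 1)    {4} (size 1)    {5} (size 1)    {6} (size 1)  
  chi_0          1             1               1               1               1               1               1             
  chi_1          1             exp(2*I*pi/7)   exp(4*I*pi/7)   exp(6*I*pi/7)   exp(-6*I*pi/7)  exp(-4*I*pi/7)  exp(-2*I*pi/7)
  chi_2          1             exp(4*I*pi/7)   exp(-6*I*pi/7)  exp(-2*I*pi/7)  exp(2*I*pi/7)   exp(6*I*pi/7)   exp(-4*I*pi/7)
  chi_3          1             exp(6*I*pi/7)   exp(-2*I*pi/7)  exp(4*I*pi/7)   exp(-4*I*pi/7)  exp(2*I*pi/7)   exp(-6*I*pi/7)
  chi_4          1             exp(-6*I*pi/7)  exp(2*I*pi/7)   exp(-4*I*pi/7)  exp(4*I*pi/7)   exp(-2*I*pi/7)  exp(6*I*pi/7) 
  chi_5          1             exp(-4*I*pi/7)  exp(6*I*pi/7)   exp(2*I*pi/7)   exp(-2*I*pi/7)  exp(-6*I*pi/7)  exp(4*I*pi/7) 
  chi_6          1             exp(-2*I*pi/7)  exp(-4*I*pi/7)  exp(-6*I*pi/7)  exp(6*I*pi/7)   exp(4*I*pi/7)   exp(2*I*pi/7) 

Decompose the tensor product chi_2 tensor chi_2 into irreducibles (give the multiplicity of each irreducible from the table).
chi_2 tensor chi_2 = chi_4 (all other irreducibles have multiplicity 0).

Proof sketch: The character of a tensor product is the pointwise product (chi_2 * chi_2)(C) = chi_2(C) * chi_2(C):
  {0}: (1)*(1), {1}: (exp(4*I*pi/7))*(exp(4*I*pi/7)), {2}: (exp(-6*I*pi/7))*(exp(-6*I*pi/7)), {3}: (exp(-2*I*pi/7))*(exp(-2*I*pi/7)), {4}: (exp(2*I*pi/7))*(exp(2*I*pi/7)), {5}: (exp(6*I*pi/7))*(exp(6*I*pi/7)), {6}: (exp(-4*I*pi/7))*(exp(-4*I*pi/7))
so (chi_2 * chi_2) takes values
  {0} -> 1, {1} -> exp(-6*I*pi/7), {2} -> exp(2*I*pi/7), {3} -> exp(-4*I*pi/7), {4} -> exp(4*I*pi/7), {5} -> exp(-2*I*pi/7), {6} -> exp(6*I*pi/7).
Now take the inner product of this character with each irreducible chi from the table, <chi_2*chi_2, chi> = (1/7) sum_C |C| (chi_2*chi_2)(C) conj(chi(C)):
  <chi_2*chi_2, chi_0> = (1/7)[1*(1)*conj(1) + 1*(exp(-6*I*pi/7))*conj(1) + 1*(exp(2*I*pi/7))*conj(1) + 1*(exp(-4*I*pi/7))*conj(1) + 1*(exp(4*I*pi/7))*conj(1) + 1*(exp(-2*I*pi/7))*conj(1) + 1*(exp(6*I*pi/7))*conj(1)]
      = (1/7)[(1) + (exp(-6*I*pi/7)) + (exp(2*I*pi/7)) + (exp(-4*I*pi/7)) + (exp(4*I*pi/7)) + (exp(-2*I*pi/7)) + (exp(6*I*pi/7))] = 0/7 = 0
  <chi_2*chi_2, chi_1> = (1/7)[1*(1)*conj(1) + 1*(exp(-6*I*pi/7))*conj(exp(2*I*pi/7)) + 1*(exp(2*I*pi/7))*conj(exp(4*I*pi/7)) + 1*(exp(-4*I*pi/7))*conj(exp(6*I*pi/7)) + 1*(exp(4*I*pi/7))*conj(exp(-6*I*pi/7)) + 1*(exp(-2*I*pi/7))*conj(exp(-4*I*pi/7)) + 1*(exp(6*I*pi/7))*conj(exp(-2*I*pi/7))]
      = (1/7)[(1) + (exp(6*I*pi/7)) + (exp(-2*I*pi/7)) + (exp(4*I*pi/7)) + (exp(-4*I*pi/7)) + (exp(2*I*pi/7)) + (exp(-6*I*pi/7))] = 0/7 = 0
  <chi_2*chi_2, chi_2> = (1/7)[1*(1)*conj(1) + 1*(exp(-6*I*pi/7))*conj(exp(4*I*pi/7)) + 1*(exp(2*I*pi/7))*conj(exp(-6*I*pi/7)) + 1*(exp(-4*I*pi/7))*conj(exp(-2*I*pi/7)) + 1*(exp(4*I*pi/7))*conj(exp(2*I*pi/7)) + 1*(exp(-2*I*pi/7))*conj(exp(6*I*pi/7)) + 1*(exp(6*I*pi/7))*conj(exp(-4*I*pi/7))]
      = (1/7)[(1) + (exp(4*I*pi/7)) + (exp(-6*I*pi/7)) + (exp(-2*I*pi/7)) + (exp(2*I*pi/7)) + (exp(6*I*pi/7)) + (exp(-4*I*pi/7))] = 0/7 = 0
  <chi_2*chi_2, chi_3> = (1/7)[1*(1)*conj(1) + 1*(exp(-6*I*pi/7))*conj(exp(6*I*pi/7)) + 1*(exp(2*I*pi/7))*conj(exp(-2*I*pi/7)) + 1*(exp(-4*I*pi/7))*conj(exp(4*I*pi/7)) + 1*(exp(4*I*pi/7))*conj(exp(-4*I*pi/7)) + 1*(exp(-2*I*pi/7))*conj(exp(2*I*pi/7)) + 1*(exp(6*I*pi/7))*conj(exp(-6*I*pi/7))]
      = (1/7)[(1) + (exp(2*I*pi/7)) + (exp(4*I*pi/7)) + (exp(6*I*pi/7)) + (exp(-6*I*pi/7)) + (exp(-4*I*pi/7)) + (exp(-2*I*pi/7))] = 0/7 = 0
  <chi_2*chi_2, chi_4> = (1/7)[1*(1)*conj(1) + 1*(exp(-6*I*pi/7))*conj(exp(-6*I*pi/7)) + 1*(exp(2*I*pi/7))*conj(exp(2*I*pi/7)) + 1*(exp(-4*I*pi/7))*conj(exp(-4*I*pi/7)) + 1*(exp(4*I*pi/7))*conj(exp(4*I*pi/7)) + 1*(exp(-2*I*pi/7))*conj(exp(-2*I*pi/7)) + 1*(exp(6*I*pi/7))*conj(exp(6*I*pi/7))]
      = (1/7)[(1) + (1) + (1) + (1) + (1) + (1) + (1)] = 7/7 = 1
  <chi_2*chi_2, chi_5> = (1/7)[1*(1)*conj(1) + 1*(exp(-6*I*pi/7))*conj(exp(-4*I*pi/7)) + 1*(exp(2*I*pi/7))*conj(exp(6*I*pi/7)) + 1*(exp(-4*I*pi/7))*conj(exp(2*I*pi/7)) + 1*(exp(4*I*pi/7))*conj(exp(-2*I*pi/7)) + 1*(exp(-2*I*pi/7))*conj(exp(-6*I*pi/7)) + 1*(exp(6*I*pi/7))*conj(exp(4*I*pi/7))]
      = (1/7)[(1) + (exp(-2*I*pi/7)) + (exp(-4*I*pi/7)) + (exp(-6*I*pi/7)) + (exp(6*I*pi/7)) + (exp(4*I*pi/7)) + (exp(2*I*pi/7))] = 0/7 = 0
  <chi_2*chi_2, chi_6> = (1/7)[1*(1)*conj(1) + 1*(exp(-6*I*pi/7))*conj(exp(-2*I*pi/7)) + 1*(exp(2*I*pi/7))*conj(exp(-4*I*pi/7)) + 1*(exp(-4*I*pi/7))*conj(exp(-6*I*pi/7)) + 1*(exp(4*I*pi/7))*conj(exp(6*I*pi/7)) + 1*(exp(-2*I*pi/7))*conj(exp(4*I*pi/7)) + 1*(exp(6*I*pi/7))*conj(exp(2*I*pi/7))]
      = (1/7)[(1) + (exp(-4*I*pi/7)) + (exp(6*I*pi/7)) + (exp(2*I*pi/7)) + (exp(-2*I*pi/7)) + (exp(-6*I*pi/7)) + (exp(4*I*pi/7))] = 0/7 = 0
(Exp terms are combined using exp(i*s)*conj(exp(i*t)) = exp(i*(s-t)), and sums of them are collapsed using the identity that for every m > 1 the m distinct m-th roots of unity sum to 0, e.g. 1 + exp(2*I*pi/3) + exp(-2*I*pi/3) = 0.)
Hence the multiplicities are chi_4: 1. Dimension check: dim(chi_2)*dim(chi_2) = 1*1 = 1 and sum (mult * dim) = 1*1 = 1.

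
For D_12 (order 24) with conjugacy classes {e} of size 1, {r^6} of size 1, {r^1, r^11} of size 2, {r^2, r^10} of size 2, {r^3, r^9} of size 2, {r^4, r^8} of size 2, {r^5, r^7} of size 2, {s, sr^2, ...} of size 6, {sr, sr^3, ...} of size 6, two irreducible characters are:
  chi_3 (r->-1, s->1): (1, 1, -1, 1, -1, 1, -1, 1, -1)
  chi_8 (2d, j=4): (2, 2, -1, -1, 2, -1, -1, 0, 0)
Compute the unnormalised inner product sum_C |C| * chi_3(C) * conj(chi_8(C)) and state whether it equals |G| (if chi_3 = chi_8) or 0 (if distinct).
Sum = 0; so <chi_3, chi_8> = 0 (distinct irreducibles are orthogonal).

Argument: Compute term by term over conjugacy classes (|C| * chi_3(C) * conj(chi_8(C))):
  1*(1)*conj(2) + 1*(1)*conj(2) + 2*(-1)*conj(-1) + 2*(1)*conj(-1) + 2*(-1)*conj(2) + 2*(1)*conj(-1) + 2*(-1)*conj(-1) + 6*(1)*conj(0) + 6*(-1)*conj(0)
  = (2) + (2) + (2) + (-2) + (-4) + (-2) + (2) + (0) + (0)
  = 0.
Dividing by |G| = 24 gives 0/24 = 0, matching the row-orthogonality relation <chi_3, chi_8> = [chi_3 = chi_8].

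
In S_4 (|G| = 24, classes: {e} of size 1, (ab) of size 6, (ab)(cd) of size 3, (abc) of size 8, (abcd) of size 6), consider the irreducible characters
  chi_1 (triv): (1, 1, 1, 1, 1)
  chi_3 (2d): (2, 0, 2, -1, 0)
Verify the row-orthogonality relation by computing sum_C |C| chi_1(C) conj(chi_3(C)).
Sum = 0; so <chi_1, chi_3> = 0 (distinct irreducibles are orthogonal).

Reasoning: Compute term by term over conjugacy classes (|C| * chi_1(C) * conj(chi_3(C))):
  1*(1)*conj(2) + 6*(1)*conj(0) + 3*(1)*conj(2) + 8*(1)*conj(-1) + 6*(1)*conj(0)
  = (2) + (0) + (6) + (-8) + (0)
  = 0.
Dividing by |G| = 24 gives 0/24 = 0, matching the row-orthogonality relation <chi_1, chi_3> = [chi_1 = chi_3].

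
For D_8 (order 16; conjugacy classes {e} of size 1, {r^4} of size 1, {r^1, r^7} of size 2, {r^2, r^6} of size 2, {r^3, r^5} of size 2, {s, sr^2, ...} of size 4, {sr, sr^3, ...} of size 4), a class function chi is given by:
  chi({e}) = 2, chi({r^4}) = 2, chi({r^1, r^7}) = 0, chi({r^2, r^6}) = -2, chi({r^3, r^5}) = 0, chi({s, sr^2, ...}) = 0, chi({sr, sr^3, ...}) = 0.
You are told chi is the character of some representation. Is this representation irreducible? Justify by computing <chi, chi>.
Irreducible: <chi, chi> = 1.

Details: <chi, chi> = (1/|G|) sum_C |C| * |chi(C)|^2 = (1/16)[1*|2|^2 + 1*|2|^2 + 2*|0|^2 + 2*|-2|^2 + 2*|0|^2 + 4*|0|^2 + 4*|0|^2]
  = (1/16)[(4) + (4) + (0) + (8) + (0) + (0) + (0)] = 16/16 = 1.
A character is irreducible iff <chi, chi> = 1, so this representation is irreducible.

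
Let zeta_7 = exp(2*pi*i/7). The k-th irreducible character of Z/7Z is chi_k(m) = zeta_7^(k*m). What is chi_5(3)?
chi_5(3) = zeta_7^15 = exp(2*I*pi/7)

Details: chi_5(3) = zeta_7^(5*3) = zeta_7^15. Since zeta_7^7 = 1, this equals zeta_7^1 = exp(2*pi*i*1/7) = exp(2*I*pi/7).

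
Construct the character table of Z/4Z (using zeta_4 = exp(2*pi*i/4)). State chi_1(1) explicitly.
Character table of Z/4Z (irreps indexed chi_0,...,chi_3 with chi_k(m) = zeta_4^(k*m), zeta_4 = exp(2*pi*i/4)):
  irrep \ class  {0} (size 1)  {1} (size 1)  {2} (size 1)  {3} (size 1)
  chi_0          1             1             1             1           
  chi_1          1             I             -1            -I          
  chi_2          1             -1            1             -1          
  chi_3          1             -I            -1            I           

Spot check: chi_1(1) = zeta_4^(1*1) = zeta_4^1 = I.

Why: Z/4Z is abelian, so all 4 irreducible complex representations are 1-dimensional. They are given by chi_k(m) = zeta_4^(k*m) for k = 0,...,3. Row orthogonality: sum_m chi_k(m) conj(chi_l(m)) = 4 * [k = l].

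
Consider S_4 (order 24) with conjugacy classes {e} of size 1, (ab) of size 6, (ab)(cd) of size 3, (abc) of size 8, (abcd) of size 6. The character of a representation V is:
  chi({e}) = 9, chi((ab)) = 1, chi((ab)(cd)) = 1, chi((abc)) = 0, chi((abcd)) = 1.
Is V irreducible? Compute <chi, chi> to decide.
Not irreducible (reducible): <chi, chi> = 4 > 1.

Details: <chi, chi> = (1/|G|) sum_C |C| * |chi(C)|^2 = (1/24)[1*|9|^2 + 6*|1|^2 + 3*|1|^2 + 8*|0|^2 + 6*|1|^2]
  = (1/24)[(81) + (6) + (3) + (0) + (6)] = 96/24 = 4.
A character is irreducible iff <chi, chi> = 1, so this representation is reducible.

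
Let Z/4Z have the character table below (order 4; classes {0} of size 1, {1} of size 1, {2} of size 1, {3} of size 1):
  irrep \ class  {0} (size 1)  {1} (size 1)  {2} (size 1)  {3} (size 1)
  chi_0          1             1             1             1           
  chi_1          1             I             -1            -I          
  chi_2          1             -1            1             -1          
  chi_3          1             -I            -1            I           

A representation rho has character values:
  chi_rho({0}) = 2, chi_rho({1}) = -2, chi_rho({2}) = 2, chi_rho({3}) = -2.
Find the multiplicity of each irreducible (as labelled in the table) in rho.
Multiplicities: chi_0: 0, chi_1: 0, chi_2: 2, chi_3: 0.

Solution. Use <chi_rho, chi> = (1/|G|) sum_C |C| * chi_rho(C) * conj(chi(C)) with |G| = 4 for each irreducible chi in the table:
  <chi_rho, chi_0> = (1/4)[1*(2)*conj(1) + 1*(-2)*conj(1) + 1*(2)*conj(1) + 1*(-2)*conj(1)]
      = (1/4)[(2) + (-2) + (2) + (-2)] = 0/4 = 0
  <chi_rho, chi_1> = (1/4)[1*(2)*conj(1) + 1*(-2)*conj(I) + 1*(2)*conj(-1) + 1*(-2)*conj(-I)]
      = (1/4)[(2) + (2*I) + (-2) + (-2*I)] = 0/4 = 0
  <chi_rho, chi_2> = (1/4)[1*(2)*conj(1) + 1*(-2)*conj(-1) + 1*(2)*conj(1) + 1*(-2)*conj(-1)]
      = (1/4)[(2) + (2) + (2) + (2)] = 8/4 = 2
  <chi_rho, chi_3> = (1/4)[1*(2)*conj(1) + 1*(-2)*conj(-I) + 1*(2)*conj(-1) + 1*(-2)*conj(I)]
      = (1/4)[(2) + (-2*I) + (-2) + (2*I)] = 0/4 = 0
(Exp terms are combined using exp(i*s)*conj(exp(i*t)) = exp(i*(s-t)), and sums of them are collapsed using the identity that for every m > 1 the m distinct m-th roots of unity sum to 0, e.g. 1 + exp(2*I*pi/3) + exp(-2*I*pi/3) = 0.)
Dimension check: dim(rho) = sum (mult * dim) = 0*1 + 0*1 + 2*1 + 0*1 = 2 = chi_rho(e) = 2.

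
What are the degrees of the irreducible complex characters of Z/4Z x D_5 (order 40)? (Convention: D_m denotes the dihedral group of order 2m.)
Dimensions: 1, 1, 1, 1, 1, 1, 1, 1, 2, 2, 2, 2, 2, 2, 2, 2

Argument: There are 16 irreducibles (= number of conjugacy classes). Their dimensions d_i satisfy sum d_i^2 = |G| = 40: 1 + 1 + 1 + 1 + 1 + 1 + 1 + 1 + 4 + 4 + 4 + 4 + 4 + 4 + 4 + 4 = 40. (For the product with Z/4Z: each of the 4 1-dim characters of Z/4Z tensors with each irrep of D_5, giving 4 copies of each D_5-dimension.)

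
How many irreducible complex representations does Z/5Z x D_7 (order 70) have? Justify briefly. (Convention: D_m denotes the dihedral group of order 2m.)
25

Details: The number of irreducible complex representations of a finite group equals its number of conjugacy classes. For a direct product, #classes(G x H) = #classes(G) * #classes(H). Z/5Z has 5 classes (abelian), D_7 has 5 classes, so 5 * 5 = 25, so Z/5Z x D_7 (order 70) has exactly 25 irreducible complex representations.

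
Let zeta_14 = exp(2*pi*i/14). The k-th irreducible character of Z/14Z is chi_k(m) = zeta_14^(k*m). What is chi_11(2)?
chi_11(2) = zeta_14^22 = exp(-6*I*pi/7)

Working: chi_11(2) = zeta_14^(11*2) = zeta_14^22. Since zeta_14^14 = 1, this equals zeta_14^8 = exp(2*pi*i*8/14) = exp(-6*I*pi/7).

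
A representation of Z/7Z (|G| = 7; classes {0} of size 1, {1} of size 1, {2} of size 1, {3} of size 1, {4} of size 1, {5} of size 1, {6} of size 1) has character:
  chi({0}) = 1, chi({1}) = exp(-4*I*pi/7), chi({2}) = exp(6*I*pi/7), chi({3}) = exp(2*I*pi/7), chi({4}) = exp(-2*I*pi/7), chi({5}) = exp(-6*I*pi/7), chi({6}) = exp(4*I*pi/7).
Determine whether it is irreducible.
Irreducible: <chi, chi> = 1.

Reasoning: <chi, chi> = (1/|G|) sum_C |C| * |chi(C)|^2 = (1/7)[1*|1|^2 + 1*|exp(-4*I*pi/7)|^2 + 1*|exp(6*I*pi/7)|^2 + 1*|exp(2*I*pi/7)|^2 + 1*|exp(-2*I*pi/7)|^2 + 1*|exp(-6*I*pi/7)|^2 + 1*|exp(4*I*pi/7)|^2]
  = (1/7)[(1) + (1) + (1) + (1) + (1) + (1) + (1)] = 7/7 = 1.
(Exp terms are combined using exp(i*s)*conj(exp(i*t)) = exp(i*(s-t)), and sums of them are collapsed using the identity that for every m > 1 the m distinct m-th roots of unity sum to 0, e.g. 1 + exp(2*I*pi/3) + exp(-2*I*pi/3) = 0.)
A character is irreducible iff <chi, chi> = 1, so this representation is irreducible.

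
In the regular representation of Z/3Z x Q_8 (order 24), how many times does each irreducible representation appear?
Each irreducible V_i of dimension d_i appears with multiplicity d_i, i.e. rho_reg = (direct sum over all irreducibles V_i) d_i V_i. The irreducible dimensions for Z/3Z x Q_8 are 1, 1, 1, 1, 1, 1, 1, 1, 1, 1, 1, 1, 2, 2, 2: 12 irreducibles of dimension 1, each with multiplicity 1; 3 irreducibles of dimension 2, each with multiplicity 2. Total dimension 12*1*1 + 3*2*2 = 24 = |G|.

Justification: General theorem: in the regular representation of a finite group G, each irreducible appears with multiplicity equal to its dimension. Check: dim(rho_reg) = sum d_i^2 = 1 + 1 + 1 + 1 + 1 + 1 + 1 + 1 + 1 + 1 + 1 + 1 + 4 + 4 + 4 = 24 = |G|.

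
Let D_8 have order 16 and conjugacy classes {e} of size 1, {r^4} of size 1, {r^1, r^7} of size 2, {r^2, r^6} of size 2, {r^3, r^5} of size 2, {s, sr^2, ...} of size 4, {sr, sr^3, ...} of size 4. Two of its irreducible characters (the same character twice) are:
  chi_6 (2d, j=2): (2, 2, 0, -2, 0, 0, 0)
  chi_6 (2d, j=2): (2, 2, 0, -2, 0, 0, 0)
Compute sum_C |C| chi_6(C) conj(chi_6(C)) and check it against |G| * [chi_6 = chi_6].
Sum = 16 = |G| = 16; so <chi_6, chi_6> = 1 (norm-1 confirms irreducibility).

Reasoning: Compute term by term over conjugacy classes (|C| * chi_6(C) * conj(chi_6(C))):
  1*(2)*conj(2) + 1*(2)*conj(2) + 2*(0)*conj(0) + 2*(-2)*conj(-2) + 2*(0)*conj(0) + 4*(0)*conj(0) + 4*(0)*conj(0)
  = (4) + (4) + (0) + (8) + (0) + (0) + (0)
  = 16.
Dividing by |G| = 16 gives 16/16 = 1, matching the row-orthogonality relation <chi_6, chi_6> = [chi_6 = chi_6].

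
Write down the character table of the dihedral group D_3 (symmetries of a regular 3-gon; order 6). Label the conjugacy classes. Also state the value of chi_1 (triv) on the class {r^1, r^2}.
Conjugacy classes: {e} of size 1, {r^1, r^2} of size 2, {s, sr, ..., sr^2} of size 3.
Character table:
  irrep \ class              {e} (size 1)  {r^1, r^2} (size 2)  {s, sr, ..., sr^2} (size 3)
  chi_1 (triv)               1             1                    1                          
  chi_2 (sign: r->1, s->-1)  1             1                    -1                         
  chi_3 (2d, j=1)            2             -1                   0                          

Spot check: chi_1 (triv) on {r^1, r^2} = 1.

D_3 has order 2*3 = 6 with 3 conjugacy classes, hence 3 irreducibles. Sum of squared dims 1 + 1 + 4 = 6 = |G|. Linear characters come from the abelianisation; the 2-dimensional irreps have character r^k -> 2*cos(2*pi*j*k/3), reflections -> 0.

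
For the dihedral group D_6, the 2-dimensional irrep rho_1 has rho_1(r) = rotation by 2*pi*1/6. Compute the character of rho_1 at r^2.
chi_{rho_1}(r^2) = 2*cos(2*pi*1*2/6) = -1

Reasoning: rho_1(r^2) is rotation by angle 2*pi*1*2/6, whose trace is 2*cos(2*pi*1*2/6) = -1.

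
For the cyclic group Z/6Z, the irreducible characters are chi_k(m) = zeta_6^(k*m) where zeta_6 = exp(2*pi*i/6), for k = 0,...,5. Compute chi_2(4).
chi_2(4) = zeta_6^8 = exp(2*I*pi/3)

Why: chi_2(4) = zeta_6^(2*4) = zeta_6^8. Since zeta_6^6 = 1, this equals zeta_6^2 = exp(2*pi*i*2/6) = exp(2*I*pi/3).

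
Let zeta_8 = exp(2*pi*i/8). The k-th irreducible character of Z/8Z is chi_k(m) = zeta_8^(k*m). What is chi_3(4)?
chi_3(4) = zeta_8^12 = -1

Argument: chi_3(4) = zeta_8^(3*4) = zeta_8^12. Since zeta_8^8 = 1, this equals zeta_8^4 = exp(2*pi*i*4/8) = -1.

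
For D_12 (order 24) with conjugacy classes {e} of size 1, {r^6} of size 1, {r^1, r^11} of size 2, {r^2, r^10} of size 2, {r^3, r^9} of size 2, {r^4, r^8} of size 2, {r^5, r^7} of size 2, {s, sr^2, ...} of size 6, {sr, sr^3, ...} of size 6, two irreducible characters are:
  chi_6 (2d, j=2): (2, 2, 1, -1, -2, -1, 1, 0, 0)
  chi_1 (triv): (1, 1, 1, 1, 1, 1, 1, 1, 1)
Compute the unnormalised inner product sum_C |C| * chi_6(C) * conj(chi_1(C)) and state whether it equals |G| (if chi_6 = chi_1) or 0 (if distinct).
Sum = 0; so <chi_6, chi_1> = 0 (distinct irreducibles are orthogonal).

Proof sketch: Compute term by term over conjugacy classes (|C| * chi_6(C) * conj(chi_1(C))):
  1*(2)*conj(1) + 1*(2)*conj(1) + 2*(1)*conj(1) + 2*(-1)*conj(1) + 2*(-2)*conj(1) + 2*(-1)*conj(1) + 2*(1)*conj(1) + 6*(0)*conj(1) + 6*(0)*conj(1)
  = (2) + (2) + (2) + (-2) + (-4) + (-2) + (2) + (0) + (0)
  = 0.
Dividing by |G| = 24 gives 0/24 = 0, matching the row-orthogonality relation <chi_6, chi_1> = [chi_6 = chi_1].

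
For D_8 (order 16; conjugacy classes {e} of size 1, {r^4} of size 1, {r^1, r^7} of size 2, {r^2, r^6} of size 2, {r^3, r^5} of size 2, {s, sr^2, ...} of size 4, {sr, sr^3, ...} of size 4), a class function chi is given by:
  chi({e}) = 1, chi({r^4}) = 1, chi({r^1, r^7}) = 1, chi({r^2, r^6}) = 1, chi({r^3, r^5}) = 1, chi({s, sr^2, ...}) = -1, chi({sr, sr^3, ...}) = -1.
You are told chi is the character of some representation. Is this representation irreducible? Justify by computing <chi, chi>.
Irreducible: <chi, chi> = 1.

Justification: <chi, chi> = (1/|G|) sum_C |C| * |chi(C)|^2 = (1/16)[1*|1|^2 + 1*|1|^2 + 2*|1|^2 + 2*|1|^2 + 2*|1|^2 + 4*|-1|^2 + 4*|-1|^2]
  = (1/16)[(1) + (1) + (2) + (2) + (2) + (4) + (4)] = 16/16 = 1.
A character is irreducible iff <chi, chi> = 1, so this representation is irreducible.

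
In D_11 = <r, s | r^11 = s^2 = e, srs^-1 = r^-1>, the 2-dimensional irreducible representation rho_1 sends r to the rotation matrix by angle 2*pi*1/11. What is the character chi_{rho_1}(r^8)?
chi_{rho_1}(r^8) = 2*cos(2*pi*1*8/11) = -2*cos(5*pi/11)

Details: rho_1(r^8) is rotation by angle 2*pi*1*8/11, whose trace is 2*cos(2*pi*1*8/11) = -2*cos(5*pi/11).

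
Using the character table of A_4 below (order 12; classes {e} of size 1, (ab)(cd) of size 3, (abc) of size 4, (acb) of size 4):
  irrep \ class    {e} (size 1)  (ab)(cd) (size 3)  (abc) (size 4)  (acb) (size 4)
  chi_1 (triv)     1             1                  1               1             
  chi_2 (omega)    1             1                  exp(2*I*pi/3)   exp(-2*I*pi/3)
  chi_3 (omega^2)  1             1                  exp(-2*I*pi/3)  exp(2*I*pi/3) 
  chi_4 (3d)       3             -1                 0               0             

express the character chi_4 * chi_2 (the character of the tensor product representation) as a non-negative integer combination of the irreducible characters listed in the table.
chi_4 tensor chi_2 = chi_4 (all other irreducibles have multiplicity 0).

The character of a tensor product is the pointwise product (chi_4 * chi_2)(C) = chi_4(C) * chi_2(C):
  {e}: (3)*(1), (ab)(cd): (-1)*(1), (abc): (0)*(exp(2*I*pi/3)), (acb): (0)*(exp(-2*I*pi/3))
so (chi_4 * chi_2) takes values
  {e} -> 3, (ab)(cd) -> -1, (abc) -> 0, (acb) -> 0.
Now take the inner product of this character with each irreducible chi from the table, <chi_4*chi_2, chi> = (1/12) sum_C |C| (chi_4*chi_2)(C) conj(chi(C)):
  <chi_4*chi_2, chi_1> = (1/12)[1*(3)*conj(1) + 3*(-1)*conj(1) + 4*(0)*conj(1) + 4*(0)*conj(1)]
      = (1/12)[(3) + (-3) + (0) + (0)] = 0/12 = 0
  <chi_4*chi_2, chi_2> = (1/12)[1*(3)*conj(1) + 3*(-1)*conj(1) + 4*(0)*conj(exp(2*I*pi/3)) + 4*(0)*conj(exp(-2*I*pi/3))]
      = (1/12)[(3) + (-3) + (0) + (0)] = 0/12 = 0
  <chi_4*chi_2, chi_3> = (1/12)[1*(3)*conj(1) + 3*(-1)*conj(1) + 4*(0)*conj(exp(-2*I*pi/3)) + 4*(0)*conj(exp(2*I*pi/3))]
      = (1/12)[(3) + (-3) + (0) + (0)] = 0/12 = 0
  <chi_4*chi_2, chi_4> = (1/12)[1*(3)*conj(3) + 3*(-1)*conj(-1) + 4*(0)*conj(0) + 4*(0)*conj(0)]
      = (1/12)[(9) + (3) + (0) + (0)] = 12/12 = 1
(Exp terms are combined using exp(i*s)*conj(exp(i*t)) = exp(i*(s-t)), and sums of them are collapsed using the identity that for every m > 1 the m distinct m-th roots of unity sum to 0, e.g. 1 + exp(2*I*pi/3) + exp(-2*I*pi/3) = 0.)
Hence the multiplicities are chi_4: 1. Dimension check: dim(chi_4)*dim(chi_2) = 3*1 = 3 and sum (mult * dim) = 1*3 = 3.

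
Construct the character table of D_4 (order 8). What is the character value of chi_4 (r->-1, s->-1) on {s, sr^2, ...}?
Conjugacy classes: {e} of size 1, {r^2} of size 1, {r^1, r^3} of size 2, {s, sr^2, ...} of size 2, {sr, sr^3, ...} of size 2.
Character table:
  irrep \ class              {e} (size 1)  {r^2} (size 1)  {r^1, r^3} (size 2)  {s, sr^2, ...} (size 2)  {sr, sr^3, ...} (size 2)
  chi_1 (triv)               1             1               1                    1                        1                       
  chi_2 (sign: r->1, s->-1)  1             1               1                    -1                       -1                      
  chi_3 (r->-1, s->1)        1             1               -1                   1                        -1                      
  chi_4 (r->-1, s->-1)       1             1               -1                   -1                       1                       
  chi_5 (2d, j=1)            2             -2              0                    0                        0                       

Spot check: chi_4 (r->-1, s->-1) on {s, sr^2, ...} = -1.

Proof sketch: D_4 has order 2*4 = 8 with 5 conjugacy classes, hence 5 irreducibles. Sum of squared dims 1 + 1 + 1 + 1 + 4 = 8 = |G|. Linear characters come from the abelianisation; the 2-dimensional irreps have character r^k -> 2*cos(2*pi*j*k/4), reflections -> 0.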